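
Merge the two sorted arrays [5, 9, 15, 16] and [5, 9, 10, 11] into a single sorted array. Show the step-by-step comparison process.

Merging process:

Compare 5 vs 5: take 5 from left. Merged: [5]
Compare 9 vs 5: take 5 from right. Merged: [5, 5]
Compare 9 vs 9: take 9 from left. Merged: [5, 5, 9]
Compare 15 vs 9: take 9 from right. Merged: [5, 5, 9, 9]
Compare 15 vs 10: take 10 from right. Merged: [5, 5, 9, 9, 10]
Compare 15 vs 11: take 11 from right. Merged: [5, 5, 9, 9, 10, 11]
Append remaining from left: [15, 16]. Merged: [5, 5, 9, 9, 10, 11, 15, 16]

Final merged array: [5, 5, 9, 9, 10, 11, 15, 16]
Total comparisons: 6

The merged array is [5, 5, 9, 9, 10, 11, 15, 16], requiring 6 comparisons. The merge step runs in O(n) time where n is the total number of elements.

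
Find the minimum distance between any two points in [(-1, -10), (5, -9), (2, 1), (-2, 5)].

Computing all pairwise distances among 4 points:

d((-1, -10), (5, -9)) = 6.0828
d((-1, -10), (2, 1)) = 11.4018
d((-1, -10), (-2, 5)) = 15.0333
d((5, -9), (2, 1)) = 10.4403
d((5, -9), (-2, 5)) = 15.6525
d((2, 1), (-2, 5)) = 5.6569 <-- minimum

Closest pair: (2, 1) and (-2, 5) with distance 5.6569

The closest pair is (2, 1) and (-2, 5) with Euclidean distance 5.6569. For 4 points, brute-force pairwise comparison is shown above. For large n, the divide-and-conquer algorithm (sort by x, recurse on halves, check the dividing strip) achieves O(n log n).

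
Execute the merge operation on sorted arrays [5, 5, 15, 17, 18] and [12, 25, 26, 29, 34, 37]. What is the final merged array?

Merging process:

Compare 5 vs 12: take 5 from left. Merged: [5]
Compare 5 vs 12: take 5 from left. Merged: [5, 5]
Compare 15 vs 12: take 12 from right. Merged: [5, 5, 12]
Compare 15 vs 25: take 15 from left. Merged: [5, 5, 12, 15]
Compare 17 vs 25: take 17 from left. Merged: [5, 5, 12, 15, 17]
Compare 18 vs 25: take 18 from left. Merged: [5, 5, 12, 15, 17, 18]
Append remaining from right: [25, 26, 29, 34, 37]. Merged: [5, 5, 12, 15, 17, 18, 25, 26, 29, 34, 37]

Final merged array: [5, 5, 12, 15, 17, 18, 25, 26, 29, 34, 37]
Total comparisons: 6

The merged array is [5, 5, 12, 15, 17, 18, 25, 26, 29, 34, 37], requiring 6 comparisons. The merge step runs in O(n) time where n is the total number of elements.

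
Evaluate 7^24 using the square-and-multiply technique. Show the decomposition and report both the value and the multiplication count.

Computing 7^24 by squaring (build up from 7^1; each line after the first costs one multiplication):

7^1 = 7
7^2 = (7^1)^2 = 7^2 = 49
7^3 = 7 * 7^2 = 7 * 49 = 343
7^6 = (7^3)^2 = 343^2 = 117649
7^12 = (7^6)^2 = 117649^2 = 13841287201
7^24 = (7^12)^2 = 13841287201^2 = 191581231380566414401

Result: 191581231380566414401
Multiplications needed: 5 (5 lines after 7^1)

7^24 = 191581231380566414401. Using exponentiation by squaring, this requires 5 multiplications. The key idea: if the exponent is even, square the half-power; if odd, multiply by the base once.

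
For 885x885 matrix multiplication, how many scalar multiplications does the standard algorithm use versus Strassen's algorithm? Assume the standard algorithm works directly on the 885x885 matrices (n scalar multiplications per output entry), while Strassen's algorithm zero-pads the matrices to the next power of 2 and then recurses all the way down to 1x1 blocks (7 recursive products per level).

Matrix multiplication for 885x885 matrices:

Strassen's algorithm requires power-of-2 dimensions. Pad 885x885 to 1024x1024 (next power of 2).

Standard algorithm: 885^3 = 693154125 multiplications
Strassen's algorithm: 7^(log2(1024)) = 7^10 = 282475249 multiplications
Savings: 693154125 - 282475249 = 410678876 multiplications

Standard: 693154125 multiplications (885^3). Strassen: 282475249 multiplications (7^10, after padding to 1024x1024). Strassen reduces 8 recursive multiplications to 7 at each level.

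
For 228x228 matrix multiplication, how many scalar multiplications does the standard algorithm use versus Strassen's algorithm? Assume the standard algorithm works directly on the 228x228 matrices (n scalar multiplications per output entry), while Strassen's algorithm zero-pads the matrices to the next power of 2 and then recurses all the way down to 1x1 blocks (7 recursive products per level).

Matrix multiplication for 228x228 matrices:

Strassen's algorithm requires power-of-2 dimensions. Pad 228x228 to 256x256 (next power of 2).

Standard algorithm: 228^3 = 11852352 multiplications
Strassen's algorithm: 7^(log2(256)) = 7^8 = 5764801 multiplications
Savings: 11852352 - 5764801 = 6087551 multiplications

Standard: 11852352 multiplications (228^3). Strassen: 5764801 multiplications (7^8, after padding to 256x256). Strassen reduces 8 recursive multiplications to 7 at each level.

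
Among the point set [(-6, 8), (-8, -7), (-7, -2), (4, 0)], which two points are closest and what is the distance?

Computing all pairwise distances among 4 points:

d((-6, 8), (-8, -7)) = 15.1327
d((-6, 8), (-7, -2)) = 10.0499
d((-6, 8), (4, 0)) = 12.8062
d((-8, -7), (-7, -2)) = 5.099 <-- minimum
d((-8, -7), (4, 0)) = 13.8924
d((-7, -2), (4, 0)) = 11.1803

Closest pair: (-8, -7) and (-7, -2) with distance 5.099

The closest pair is (-8, -7) and (-7, -2) with Euclidean distance 5.099. For 4 points, brute-force pairwise comparison is shown above. For large n, the divide-and-conquer algorithm (sort by x, recurse on halves, check the dividing strip) achieves O(n log n).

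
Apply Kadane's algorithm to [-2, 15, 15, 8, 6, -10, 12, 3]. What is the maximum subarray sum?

Using Kadane's algorithm on [-2, 15, 15, 8, 6, -10, 12, 3]:

Scanning through the array:
Position 1 (value 15): max_ending_here = 15, max_so_far = 15
Position 2 (value 15): max_ending_here = 30, max_so_far = 30
Position 3 (value 8): max_ending_here = 38, max_so_far = 38
Position 4 (value 6): max_ending_here = 44, max_so_far = 44
Position 5 (value -10): max_ending_here = 34, max_so_far = 44
Position 6 (value 12): max_ending_here = 46, max_so_far = 46
Position 7 (value 3): max_ending_here = 49, max_so_far = 49

Maximum subarray: [15, 15, 8, 6, -10, 12, 3]
Maximum sum: 49

The maximum subarray is [15, 15, 8, 6, -10, 12, 3] with sum 49. This subarray runs from index 1 to index 7.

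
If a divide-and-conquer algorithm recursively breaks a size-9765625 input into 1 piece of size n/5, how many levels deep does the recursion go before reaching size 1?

For divide and conquer with division factor 5:

Problem sizes at each level:
Level 0: 9765625
Level 1: 1953125
Level 2: 390625
Level 3: 78125
Level 4: 15625
Level 5: 3125
Level 6: 625
Level 7: 125
Level 8: 25
Level 9: 5
Level 10: 1

The root is level 0 and the size-1 base case is level 10 (the tree spans levels 0 through 10, i.e. 11 levels counting the root), so the depth is the number of divisions: log_5(9765625) = 10

The recursion tree depth is log_5(9765625) = 10. At each level, the problem size is divided by 5, so it takes 10 divisions to reduce to a base case of size 1. The algorithm makes 1 recursive call at each level.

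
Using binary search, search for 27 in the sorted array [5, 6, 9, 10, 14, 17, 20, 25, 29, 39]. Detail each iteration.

Binary search for 27 in [5, 6, 9, 10, 14, 17, 20, 25, 29, 39]:

lo=0, hi=9, mid=4, arr[mid]=14 -> 14 < 27, search right half
lo=5, hi=9, mid=7, arr[mid]=25 -> 25 < 27, search right half
lo=8, hi=9, mid=8, arr[mid]=29 -> 29 > 27, search left half
lo=8 > hi=7, target 27 not found

Binary search determines that 27 is not in the array after 3 comparisons. The search space was exhausted without finding the target.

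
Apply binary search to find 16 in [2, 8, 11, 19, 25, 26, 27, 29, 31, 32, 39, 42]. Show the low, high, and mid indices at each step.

Binary search for 16 in [2, 8, 11, 19, 25, 26, 27, 29, 31, 32, 39, 42]:

lo=0, hi=11, mid=5, arr[mid]=26 -> 26 > 16, search left half
lo=0, hi=4, mid=2, arr[mid]=11 -> 11 < 16, search right half
lo=3, hi=4, mid=3, arr[mid]=19 -> 19 > 16, search left half
lo=3 > hi=2, target 16 not found

Binary search determines that 16 is not in the array after 3 comparisons. The search space was exhausted without finding the target.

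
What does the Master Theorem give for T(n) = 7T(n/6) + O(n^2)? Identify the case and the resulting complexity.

Master Theorem for T(n) = 7T(n/6) + O(n^2):

a = 7, b = 6, c = 2
log_b(a) = log_6(7) = 1.0860

Case 3: c = 2 > log_6(7) = 1.0860
T(n) = O(n^2) = O(n^2)

For T(n) = 7T(n/6) + O(n^2): log_6(7) = 1.0860. This is Case 3 of the Master Theorem (c > log_b(a), work dominated by root), giving O(n^2).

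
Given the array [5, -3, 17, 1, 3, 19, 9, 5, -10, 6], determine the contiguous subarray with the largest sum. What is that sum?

Using Kadane's algorithm on [5, -3, 17, 1, 3, 19, 9, 5, -10, 6]:

Scanning through the array:
Position 1 (value -3): max_ending_here = 2, max_so_far = 5
Position 2 (value 17): max_ending_here = 19, max_so_far = 19
Position 3 (value 1): max_ending_here = 20, max_so_far = 20
Position 4 (value 3): max_ending_here = 23, max_so_far = 23
Position 5 (value 19): max_ending_here = 42, max_so_far = 42
Position 6 (value 9): max_ending_here = 51, max_so_far = 51
Position 7 (value 5): max_ending_here = 56, max_so_far = 56
Position 8 (value -10): max_ending_here = 46, max_so_far = 56
Position 9 (value 6): max_ending_here = 52, max_so_far = 56

Maximum subarray: [5, -3, 17, 1, 3, 19, 9, 5]
Maximum sum: 56

The maximum subarray is [5, -3, 17, 1, 3, 19, 9, 5] with sum 56. This subarray runs from index 0 to index 7.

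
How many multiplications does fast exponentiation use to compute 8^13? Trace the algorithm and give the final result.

Computing 8^13 by squaring (build up from 8^1; each line after the first costs one multiplication):

8^1 = 8
8^2 = (8^1)^2 = 8^2 = 64
8^3 = 8 * 8^2 = 8 * 64 = 512
8^6 = (8^3)^2 = 512^2 = 262144
8^12 = (8^6)^2 = 262144^2 = 68719476736
8^13 = 8 * 8^12 = 8 * 68719476736 = 549755813888

Result: 549755813888
Multiplications needed: 5 (5 lines after 8^1)

8^13 = 549755813888. Using exponentiation by squaring, this requires 5 multiplications. The key idea: if the exponent is even, square the half-power; if odd, multiply by the base once.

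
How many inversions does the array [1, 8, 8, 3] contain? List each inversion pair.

Finding inversions in [1, 8, 8, 3]:

(1, 3): arr[1]=8 > arr[3]=3
(2, 3): arr[2]=8 > arr[3]=3

Total inversions: 2

The array has 2 inversion(s): (1,3), (2,3). Each pair (i,j) satisfies i < j and arr[i] > arr[j].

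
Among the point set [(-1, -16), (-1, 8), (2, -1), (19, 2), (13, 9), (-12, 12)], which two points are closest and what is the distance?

Computing all pairwise distances among 6 points:

d((-1, -16), (-1, 8)) = 24.0
d((-1, -16), (2, -1)) = 15.2971
d((-1, -16), (19, 2)) = 26.9072
d((-1, -16), (13, 9)) = 28.6531
d((-1, -16), (-12, 12)) = 30.0832
d((-1, 8), (2, -1)) = 9.4868
d((-1, 8), (19, 2)) = 20.8806
d((-1, 8), (13, 9)) = 14.0357
d((-1, 8), (-12, 12)) = 11.7047
d((2, -1), (19, 2)) = 17.2627
d((2, -1), (13, 9)) = 14.8661
d((2, -1), (-12, 12)) = 19.105
d((19, 2), (13, 9)) = 9.2195 <-- minimum
d((19, 2), (-12, 12)) = 32.573
d((13, 9), (-12, 12)) = 25.1794

Closest pair: (19, 2) and (13, 9) with distance 9.2195

The closest pair is (19, 2) and (13, 9) with Euclidean distance 9.2195. For 6 points, brute-force pairwise comparison is shown above. For large n, the divide-and-conquer algorithm (sort by x, recurse on halves, check the dividing strip) achieves O(n log n).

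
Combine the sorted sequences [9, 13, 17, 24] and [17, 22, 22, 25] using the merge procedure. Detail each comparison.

Merging process:

Compare 9 vs 17: take 9 from left. Merged: [9]
Compare 13 vs 17: take 13 from left. Merged: [9, 13]
Compare 17 vs 17: take 17 from left. Merged: [9, 13, 17]
Compare 24 vs 17: take 17 from right. Merged: [9, 13, 17, 17]
Compare 24 vs 22: take 22 from right. Merged: [9, 13, 17, 17, 22]
Compare 24 vs 22: take 22 from right. Merged: [9, 13, 17, 17, 22, 22]
Compare 24 vs 25: take 24 from left. Merged: [9, 13, 17, 17, 22, 22, 24]
Append remaining from right: [25]. Merged: [9, 13, 17, 17, 22, 22, 24, 25]

Final merged array: [9, 13, 17, 17, 22, 22, 24, 25]
Total comparisons: 7

The merged array is [9, 13, 17, 17, 22, 22, 24, 25], requiring 7 comparisons. The merge step runs in O(n) time where n is the total number of elements.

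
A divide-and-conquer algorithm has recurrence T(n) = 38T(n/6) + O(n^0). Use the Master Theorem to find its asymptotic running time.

Master Theorem for T(n) = 38T(n/6) + O(n^0):

a = 38, b = 6, c = 0
log_b(a) = log_6(38) = 2.0302

Case 1: c = 0 < log_6(38) = 2.0302
T(n) = O(n^(log_6 38))

For T(n) = 38T(n/6) + O(n^0): log_6(38) = 2.0302. This is Case 1 of the Master Theorem (c < log_b(a), work dominated by leaves), giving O(n^(log_6 38)).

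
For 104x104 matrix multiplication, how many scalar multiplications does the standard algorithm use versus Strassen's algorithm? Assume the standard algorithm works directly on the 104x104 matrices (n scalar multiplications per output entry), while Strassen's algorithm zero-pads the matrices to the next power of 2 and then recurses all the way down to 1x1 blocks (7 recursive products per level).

Matrix multiplication for 104x104 matrices:

Strassen's algorithm requires power-of-2 dimensions. Pad 104x104 to 128x128 (next power of 2).

Standard algorithm: 104^3 = 1124864 multiplications
Strassen's algorithm: 7^(log2(128)) = 7^7 = 823543 multiplications
Savings: 1124864 - 823543 = 301321 multiplications

Standard: 1124864 multiplications (104^3). Strassen: 823543 multiplications (7^7, after padding to 128x128). Strassen reduces 8 recursive multiplications to 7 at each level.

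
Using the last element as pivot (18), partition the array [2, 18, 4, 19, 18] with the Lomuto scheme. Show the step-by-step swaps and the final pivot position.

Lomuto partition with pivot = 18:

Initial array: [2, 18, 4, 19, 18]

arr[0]=2 <= 18: swap with position 0, array becomes [2, 18, 4, 19, 18]
arr[1]=18 <= 18: swap with position 1, array becomes [2, 18, 4, 19, 18]
arr[2]=4 <= 18: swap with position 2, array becomes [2, 18, 4, 19, 18]
arr[3]=19 > 18: no swap

Place pivot at position 3: [2, 18, 4, 18, 19]
Pivot position: 3

After partitioning with pivot 18, the array becomes [2, 18, 4, 18, 19]. The pivot is placed at index 3. All elements to the left of the pivot are <= 18, and all elements to the right are > 18.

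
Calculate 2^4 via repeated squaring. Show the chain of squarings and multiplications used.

Computing 2^4 by squaring (build up from 2^1; each line after the first costs one multiplication):

2^1 = 2
2^2 = (2^1)^2 = 2^2 = 4
2^4 = (2^2)^2 = 4^2 = 16

Result: 16
Multiplications needed: 2 (2 lines after 2^1)

2^4 = 16. Using exponentiation by squaring, this requires 2 multiplications. The key idea: if the exponent is even, square the half-power; if odd, multiply by the base once.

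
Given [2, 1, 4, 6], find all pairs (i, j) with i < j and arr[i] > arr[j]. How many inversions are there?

Finding inversions in [2, 1, 4, 6]:

(0, 1): arr[0]=2 > arr[1]=1

Total inversions: 1

The array has 1 inversion(s): (0,1). Each pair (i,j) satisfies i < j and arr[i] > arr[j].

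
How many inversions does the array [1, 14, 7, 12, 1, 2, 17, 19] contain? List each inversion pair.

Finding inversions in [1, 14, 7, 12, 1, 2, 17, 19]:

(1, 2): arr[1]=14 > arr[2]=7
(1, 3): arr[1]=14 > arr[3]=12
(1, 4): arr[1]=14 > arr[4]=1
(1, 5): arr[1]=14 > arr[5]=2
(2, 4): arr[2]=7 > arr[4]=1
(2, 5): arr[2]=7 > arr[5]=2
(3, 4): arr[3]=12 > arr[4]=1
(3, 5): arr[3]=12 > arr[5]=2

Total inversions: 8

The array has 8 inversion(s): (1,2), (1,3), (1,4), (1,5), (2,4), (2,5), (3,4), (3,5). Each pair (i,j) satisfies i < j and arr[i] > arr[j].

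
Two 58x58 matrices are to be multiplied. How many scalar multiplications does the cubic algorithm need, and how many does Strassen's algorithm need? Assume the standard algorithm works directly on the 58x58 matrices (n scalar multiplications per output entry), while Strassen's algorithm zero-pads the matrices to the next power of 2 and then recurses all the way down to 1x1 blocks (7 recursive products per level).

Matrix multiplication for 58x58 matrices:

Strassen's algorithm requires power-of-2 dimensions. Pad 58x58 to 64x64 (next power of 2).

Standard algorithm: 58^3 = 195112 multiplications
Strassen's algorithm: 7^(log2(64)) = 7^6 = 117649 multiplications
Savings: 195112 - 117649 = 77463 multiplications

Standard: 195112 multiplications (58^3). Strassen: 117649 multiplications (7^6, after padding to 64x64). Strassen reduces 8 recursive multiplications to 7 at each level.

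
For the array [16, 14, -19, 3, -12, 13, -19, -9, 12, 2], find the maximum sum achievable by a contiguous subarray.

Using Kadane's algorithm on [16, 14, -19, 3, -12, 13, -19, -9, 12, 2]:

Scanning through the array:
Position 1 (value 14): max_ending_here = 30, max_so_far = 30
Position 2 (value -19): max_ending_here = 11, max_so_far = 30
Position 3 (value 3): max_ending_here = 14, max_so_far = 30
Position 4 (value -12): max_ending_here = 2, max_so_far = 30
Position 5 (value 13): max_ending_here = 15, max_so_far = 30
Position 6 (value -19): max_ending_here = -4, max_so_far = 30
Position 7 (value -9): max_ending_here = -9, max_so_far = 30
Position 8 (value 12): max_ending_here = 12, max_so_far = 30
Position 9 (value 2): max_ending_here = 14, max_so_far = 30

Maximum subarray: [16, 14]
Maximum sum: 30

The maximum subarray is [16, 14] with sum 30. This subarray runs from index 0 to index 1.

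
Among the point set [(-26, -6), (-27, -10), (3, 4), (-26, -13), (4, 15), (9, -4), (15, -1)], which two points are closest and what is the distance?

Computing all pairwise distances among 7 points:

d((-26, -6), (-27, -10)) = 4.1231
d((-26, -6), (3, 4)) = 30.6757
d((-26, -6), (-26, -13)) = 7.0
d((-26, -6), (4, 15)) = 36.6197
d((-26, -6), (9, -4)) = 35.0571
d((-26, -6), (15, -1)) = 41.3038
d((-27, -10), (3, 4)) = 33.1059
d((-27, -10), (-26, -13)) = 3.1623 <-- minimum
d((-27, -10), (4, 15)) = 39.8246
d((-27, -10), (9, -4)) = 36.4966
d((-27, -10), (15, -1)) = 42.9535
d((3, 4), (-26, -13)) = 33.6155
d((3, 4), (4, 15)) = 11.0454
d((3, 4), (9, -4)) = 10.0
d((3, 4), (15, -1)) = 13.0
d((-26, -13), (4, 15)) = 41.0366
d((-26, -13), (9, -4)) = 36.1386
d((-26, -13), (15, -1)) = 42.72
d((4, 15), (9, -4)) = 19.6469
d((4, 15), (15, -1)) = 19.4165
d((9, -4), (15, -1)) = 6.7082

Closest pair: (-27, -10) and (-26, -13) with distance 3.1623

The closest pair is (-27, -10) and (-26, -13) with Euclidean distance 3.1623. For 7 points, brute-force pairwise comparison is shown above. For large n, the divide-and-conquer algorithm (sort by x, recurse on halves, check the dividing strip) achieves O(n log n).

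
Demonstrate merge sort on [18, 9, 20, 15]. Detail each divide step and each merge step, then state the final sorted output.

Merge sort trace:

Split: [18, 9, 20, 15] -> [18, 9] and [20, 15]
  Split: [18, 9] -> [18] and [9]
  Merge: [18] + [9] -> [9, 18]
  Split: [20, 15] -> [20] and [15]
  Merge: [20] + [15] -> [15, 20]
Merge: [9, 18] + [15, 20] -> [9, 15, 18, 20]

Final sorted array: [9, 15, 18, 20]

The merge sort proceeds by recursively splitting the array and merging sorted halves.
After all merges, the sorted array is [9, 15, 18, 20].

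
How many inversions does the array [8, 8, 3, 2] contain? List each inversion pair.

Finding inversions in [8, 8, 3, 2]:

(0, 2): arr[0]=8 > arr[2]=3
(0, 3): arr[0]=8 > arr[3]=2
(1, 2): arr[1]=8 > arr[2]=3
(1, 3): arr[1]=8 > arr[3]=2
(2, 3): arr[2]=3 > arr[3]=2

Total inversions: 5

The array has 5 inversion(s): (0,2), (0,3), (1,2), (1,3), (2,3). Each pair (i,j) satisfies i < j and arr[i] > arr[j].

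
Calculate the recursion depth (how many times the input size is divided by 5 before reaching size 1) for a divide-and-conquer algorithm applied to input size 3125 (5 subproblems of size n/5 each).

For divide and conquer with division factor 5:

Problem sizes at each level:
Level 0: 3125
Level 1: 625
Level 2: 125
Level 3: 25
Level 4: 5
Level 5: 1

The root is level 0 and the size-1 base case is level 5 (the tree spans levels 0 through 5, i.e. 6 levels counting the root), so the depth is the number of divisions: log_5(3125) = 5

The recursion tree depth is log_5(3125) = 5. At each level, the problem size is divided by 5, so it takes 5 divisions to reduce to a base case of size 1. The algorithm makes 5 recursive calls at each level.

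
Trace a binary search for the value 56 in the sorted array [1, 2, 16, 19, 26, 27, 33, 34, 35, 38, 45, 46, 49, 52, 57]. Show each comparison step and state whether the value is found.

Binary search for 56 in [1, 2, 16, 19, 26, 27, 33, 34, 35, 38, 45, 46, 49, 52, 57]:

lo=0, hi=14, mid=7, arr[mid]=34 -> 34 < 56, search right half
lo=8, hi=14, mid=11, arr[mid]=46 -> 46 < 56, search right half
lo=12, hi=14, mid=13, arr[mid]=52 -> 52 < 56, search right half
lo=14, hi=14, mid=14, arr[mid]=57 -> 57 > 56, search left half
lo=14 > hi=13, target 56 not found

Binary search determines that 56 is not in the array after 4 comparisons. The search space was exhausted without finding the target.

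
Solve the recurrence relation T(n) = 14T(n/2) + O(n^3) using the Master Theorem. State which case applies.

Master Theorem for T(n) = 14T(n/2) + O(n^3):

a = 14, b = 2, c = 3
log_b(a) = log_2(14) = 3.8074

Case 1: c = 3 < log_2(14) = 3.8074
T(n) = O(n^(log_2 14))

For T(n) = 14T(n/2) + O(n^3): log_2(14) = 3.8074. This is Case 1 of the Master Theorem (c < log_b(a), work dominated by leaves), giving O(n^(log_2 14)).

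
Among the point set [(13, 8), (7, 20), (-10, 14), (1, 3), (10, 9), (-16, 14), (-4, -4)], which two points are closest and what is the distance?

Computing all pairwise distances among 7 points:

d((13, 8), (7, 20)) = 13.4164
d((13, 8), (-10, 14)) = 23.7697
d((13, 8), (1, 3)) = 13.0
d((13, 8), (10, 9)) = 3.1623 <-- minimum
d((13, 8), (-16, 14)) = 29.6142
d((13, 8), (-4, -4)) = 20.8087
d((7, 20), (-10, 14)) = 18.0278
d((7, 20), (1, 3)) = 18.0278
d((7, 20), (10, 9)) = 11.4018
d((7, 20), (-16, 14)) = 23.7697
d((7, 20), (-4, -4)) = 26.4008
d((-10, 14), (1, 3)) = 15.5563
d((-10, 14), (10, 9)) = 20.6155
d((-10, 14), (-16, 14)) = 6.0
d((-10, 14), (-4, -4)) = 18.9737
d((1, 3), (10, 9)) = 10.8167
d((1, 3), (-16, 14)) = 20.2485
d((1, 3), (-4, -4)) = 8.6023
d((10, 9), (-16, 14)) = 26.4764
d((10, 9), (-4, -4)) = 19.105
d((-16, 14), (-4, -4)) = 21.6333

Closest pair: (13, 8) and (10, 9) with distance 3.1623

The closest pair is (13, 8) and (10, 9) with Euclidean distance 3.1623. For 7 points, brute-force pairwise comparison is shown above. For large n, the divide-and-conquer algorithm (sort by x, recurse on halves, check the dividing strip) achieves O(n log n).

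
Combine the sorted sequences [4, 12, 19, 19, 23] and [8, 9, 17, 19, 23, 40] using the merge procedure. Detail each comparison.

Merging process:

Compare 4 vs 8: take 4 from left. Merged: [4]
Compare 12 vs 8: take 8 from right. Merged: [4, 8]
Compare 12 vs 9: take 9 from right. Merged: [4, 8, 9]
Compare 12 vs 17: take 12 from left. Merged: [4, 8, 9, 12]
Compare 19 vs 17: take 17 from right. Merged: [4, 8, 9, 12, 17]
Compare 19 vs 19: take 19 from left. Merged: [4, 8, 9, 12, 17, 19]
Compare 19 vs 19: take 19 from left. Merged: [4, 8, 9, 12, 17, 19, 19]
Compare 23 vs 19: take 19 from right. Merged: [4, 8, 9, 12, 17, 19, 19, 19]
Compare 23 vs 23: take 23 from left. Merged: [4, 8, 9, 12, 17, 19, 19, 19, 23]
Append remaining from right: [23, 40]. Merged: [4, 8, 9, 12, 17, 19, 19, 19, 23, 23, 40]

Final merged array: [4, 8, 9, 12, 17, 19, 19, 19, 23, 23, 40]
Total comparisons: 9

The merged array is [4, 8, 9, 12, 17, 19, 19, 19, 23, 23, 40], requiring 9 comparisons. The merge step runs in O(n) time where n is the total number of elements.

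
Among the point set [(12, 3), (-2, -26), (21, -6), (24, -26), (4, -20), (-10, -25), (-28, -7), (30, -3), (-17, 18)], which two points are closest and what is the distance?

Computing all pairwise distances among 9 points:

d((12, 3), (-2, -26)) = 32.2025
d((12, 3), (21, -6)) = 12.7279
d((12, 3), (24, -26)) = 31.3847
d((12, 3), (4, -20)) = 24.3516
d((12, 3), (-10, -25)) = 35.609
d((12, 3), (-28, -7)) = 41.2311
d((12, 3), (30, -3)) = 18.9737
d((12, 3), (-17, 18)) = 32.6497
d((-2, -26), (21, -6)) = 30.4795
d((-2, -26), (24, -26)) = 26.0
d((-2, -26), (4, -20)) = 8.4853
d((-2, -26), (-10, -25)) = 8.0623 <-- minimum
d((-2, -26), (-28, -7)) = 32.2025
d((-2, -26), (30, -3)) = 39.4081
d((-2, -26), (-17, 18)) = 46.4866
d((21, -6), (24, -26)) = 20.2237
d((21, -6), (4, -20)) = 22.0227
d((21, -6), (-10, -25)) = 36.3593
d((21, -6), (-28, -7)) = 49.0102
d((21, -6), (30, -3)) = 9.4868
d((21, -6), (-17, 18)) = 44.9444
d((24, -26), (4, -20)) = 20.8806
d((24, -26), (-10, -25)) = 34.0147
d((24, -26), (-28, -7)) = 55.3624
d((24, -26), (30, -3)) = 23.7697
d((24, -26), (-17, 18)) = 60.1415
d((4, -20), (-10, -25)) = 14.8661
d((4, -20), (-28, -7)) = 34.5398
d((4, -20), (30, -3)) = 31.0644
d((4, -20), (-17, 18)) = 43.4166
d((-10, -25), (-28, -7)) = 25.4558
d((-10, -25), (30, -3)) = 45.6508
d((-10, -25), (-17, 18)) = 43.566
d((-28, -7), (30, -3)) = 58.1378
d((-28, -7), (-17, 18)) = 27.313
d((30, -3), (-17, 18)) = 51.4782

Closest pair: (-2, -26) and (-10, -25) with distance 8.0623

The closest pair is (-2, -26) and (-10, -25) with Euclidean distance 8.0623. For 9 points, brute-force pairwise comparison is shown above. For large n, the divide-and-conquer algorithm (sort by x, recurse on halves, check the dividing strip) achieves O(n log n).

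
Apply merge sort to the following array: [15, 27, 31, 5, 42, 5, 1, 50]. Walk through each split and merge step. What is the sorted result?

Merge sort trace:

Split: [15, 27, 31, 5, 42, 5, 1, 50] -> [15, 27, 31, 5] and [42, 5, 1, 50]
  Split: [15, 27, 31, 5] -> [15, 27] and [31, 5]
    Split: [15, 27] -> [15] and [27]
    Merge: [15] + [27] -> [15, 27]
    Split: [31, 5] -> [31] and [5]
    Merge: [31] + [5] -> [5, 31]
  Merge: [15, 27] + [5, 31] -> [5, 15, 27, 31]
  Split: [42, 5, 1, 50] -> [42, 5] and [1, 50]
    Split: [42, 5] -> [42] and [5]
    Merge: [42] + [5] -> [5, 42]
    Split: [1, 50] -> [1] and [50]
    Merge: [1] + [50] -> [1, 50]
  Merge: [5, 42] + [1, 50] -> [1, 5, 42, 50]
Merge: [5, 15, 27, 31] + [1, 5, 42, 50] -> [1, 5, 5, 15, 27, 31, 42, 50]

Final sorted array: [1, 5, 5, 15, 27, 31, 42, 50]

The merge sort proceeds by recursively splitting the array and merging sorted halves.
After all merges, the sorted array is [1, 5, 5, 15, 27, 31, 42, 50].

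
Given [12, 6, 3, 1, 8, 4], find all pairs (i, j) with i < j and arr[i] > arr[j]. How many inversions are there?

Finding inversions in [12, 6, 3, 1, 8, 4]:

(0, 1): arr[0]=12 > arr[1]=6
(0, 2): arr[0]=12 > arr[2]=3
(0, 3): arr[0]=12 > arr[3]=1
(0, 4): arr[0]=12 > arr[4]=8
(0, 5): arr[0]=12 > arr[5]=4
(1, 2): arr[1]=6 > arr[2]=3
(1, 3): arr[1]=6 > arr[3]=1
(1, 5): arr[1]=6 > arr[5]=4
(2, 3): arr[2]=3 > arr[3]=1
(4, 5): arr[4]=8 > arr[5]=4

Total inversions: 10

The array has 10 inversion(s): (0,1), (0,2), (0,3), (0,4), (0,5), (1,2), (1,3), (1,5), (2,3), (4,5). Each pair (i,j) satisfies i < j and arr[i] > arr[j].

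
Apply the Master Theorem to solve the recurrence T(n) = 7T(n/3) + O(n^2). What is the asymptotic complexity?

Master Theorem for T(n) = 7T(n/3) + O(n^2):

a = 7, b = 3, c = 2
log_b(a) = log_3(7) = 1.7712

Case 3: c = 2 > log_3(7) = 1.7712
T(n) = O(n^2) = O(n^2)

For T(n) = 7T(n/3) + O(n^2): log_3(7) = 1.7712. This is Case 3 of the Master Theorem (c > log_b(a), work dominated by root), giving O(n^2).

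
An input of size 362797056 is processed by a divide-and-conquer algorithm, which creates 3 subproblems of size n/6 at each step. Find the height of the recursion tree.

For divide and conquer with division factor 6:

Problem sizes at each level:
Level 0: 362797056
Level 1: 60466176
Level 2: 10077696
Level 3: 1679616
Level 4: 279936
Level 5: 46656
Level 6: 7776
Level 7: 1296
Level 8: 216
Level 9: 36
Level 10: 6
Level 11: 1

The root is level 0 and the size-1 base case is level 11 (the tree spans levels 0 through 11, i.e. 12 levels counting the root), so the depth is the number of divisions: log_6(362797056) = 11

The recursion tree depth is log_6(362797056) = 11. At each level, the problem size is divided by 6, so it takes 11 divisions to reduce to a base case of size 1. The algorithm makes 3 recursive calls at each level.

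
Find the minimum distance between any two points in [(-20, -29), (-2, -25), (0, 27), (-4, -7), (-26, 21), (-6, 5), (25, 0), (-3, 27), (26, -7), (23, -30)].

Computing all pairwise distances among 10 points:

d((-20, -29), (-2, -25)) = 18.4391
d((-20, -29), (0, 27)) = 59.4643
d((-20, -29), (-4, -7)) = 27.2029
d((-20, -29), (-26, 21)) = 50.3587
d((-20, -29), (-6, 5)) = 36.7696
d((-20, -29), (25, 0)) = 53.535
d((-20, -29), (-3, 27)) = 58.5235
d((-20, -29), (26, -7)) = 50.9902
d((-20, -29), (23, -30)) = 43.0116
d((-2, -25), (0, 27)) = 52.0384
d((-2, -25), (-4, -7)) = 18.1108
d((-2, -25), (-26, 21)) = 51.8845
d((-2, -25), (-6, 5)) = 30.2655
d((-2, -25), (25, 0)) = 36.7967
d((-2, -25), (-3, 27)) = 52.0096
d((-2, -25), (26, -7)) = 33.2866
d((-2, -25), (23, -30)) = 25.4951
d((0, 27), (-4, -7)) = 34.2345
d((0, 27), (-26, 21)) = 26.6833
d((0, 27), (-6, 5)) = 22.8035
d((0, 27), (25, 0)) = 36.7967
d((0, 27), (-3, 27)) = 3.0 <-- minimum
d((0, 27), (26, -7)) = 42.8019
d((0, 27), (23, -30)) = 61.4654
d((-4, -7), (-26, 21)) = 35.609
d((-4, -7), (-6, 5)) = 12.1655
d((-4, -7), (25, 0)) = 29.8329
d((-4, -7), (-3, 27)) = 34.0147
d((-4, -7), (26, -7)) = 30.0
d((-4, -7), (23, -30)) = 35.4683
d((-26, 21), (-6, 5)) = 25.6125
d((-26, 21), (25, 0)) = 55.1543
d((-26, 21), (-3, 27)) = 23.7697
d((-26, 21), (26, -7)) = 59.0593
d((-26, 21), (23, -30)) = 70.7248
d((-6, 5), (25, 0)) = 31.4006
d((-6, 5), (-3, 27)) = 22.2036
d((-6, 5), (26, -7)) = 34.176
d((-6, 5), (23, -30)) = 45.4533
d((25, 0), (-3, 27)) = 38.8973
d((25, 0), (26, -7)) = 7.0711
d((25, 0), (23, -30)) = 30.0666
d((-3, 27), (26, -7)) = 44.6878
d((-3, 27), (23, -30)) = 62.6498
d((26, -7), (23, -30)) = 23.1948

Closest pair: (0, 27) and (-3, 27) with distance 3.0

The closest pair is (0, 27) and (-3, 27) with Euclidean distance 3.0. For 10 points, brute-force pairwise comparison is shown above. For large n, the divide-and-conquer algorithm (sort by x, recurse on halves, check the dividing strip) achieves O(n log n).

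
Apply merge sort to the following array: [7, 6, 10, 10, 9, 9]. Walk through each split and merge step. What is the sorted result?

Merge sort trace:

Split: [7, 6, 10, 10, 9, 9] -> [7, 6, 10] and [10, 9, 9]
  Split: [7, 6, 10] -> [7] and [6, 10]
    Split: [6, 10] -> [6] and [10]
    Merge: [6] + [10] -> [6, 10]
  Merge: [7] + [6, 10] -> [6, 7, 10]
  Split: [10, 9, 9] -> [10] and [9, 9]
    Split: [9, 9] -> [9] and [9]
    Merge: [9] + [9] -> [9, 9]
  Merge: [10] + [9, 9] -> [9, 9, 10]
Merge: [6, 7, 10] + [9, 9, 10] -> [6, 7, 9, 9, 10, 10]

Final sorted array: [6, 7, 9, 9, 10, 10]

The merge sort proceeds by recursively splitting the array and merging sorted halves.
After all merges, the sorted array is [6, 7, 9, 9, 10, 10].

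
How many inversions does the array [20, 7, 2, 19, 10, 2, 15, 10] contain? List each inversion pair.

Finding inversions in [20, 7, 2, 19, 10, 2, 15, 10]:

(0, 1): arr[0]=20 > arr[1]=7
(0, 2): arr[0]=20 > arr[2]=2
(0, 3): arr[0]=20 > arr[3]=19
(0, 4): arr[0]=20 > arr[4]=10
(0, 5): arr[0]=20 > arr[5]=2
(0, 6): arr[0]=20 > arr[6]=15
(0, 7): arr[0]=20 > arr[7]=10
(1, 2): arr[1]=7 > arr[2]=2
(1, 5): arr[1]=7 > arr[5]=2
(3, 4): arr[3]=19 > arr[4]=10
(3, 5): arr[3]=19 > arr[5]=2
(3, 6): arr[3]=19 > arr[6]=15
(3, 7): arr[3]=19 > arr[7]=10
(4, 5): arr[4]=10 > arr[5]=2
(6, 7): arr[6]=15 > arr[7]=10

Total inversions: 15

The array has 15 inversion(s): (0,1), (0,2), (0,3), (0,4), (0,5), (0,6), (0,7), (1,2), (1,5), (3,4), (3,5), (3,6), (3,7), (4,5), (6,7). Each pair (i,j) satisfies i < j and arr[i] > arr[j].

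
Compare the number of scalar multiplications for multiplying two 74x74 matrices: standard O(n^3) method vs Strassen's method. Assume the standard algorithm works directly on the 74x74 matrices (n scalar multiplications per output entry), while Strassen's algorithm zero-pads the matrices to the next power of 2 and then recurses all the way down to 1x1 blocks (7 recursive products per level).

Matrix multiplication for 74x74 matrices:

Strassen's algorithm requires power-of-2 dimensions. Pad 74x74 to 128x128 (next power of 2).

Standard algorithm: 74^3 = 405224 multiplications
Strassen's algorithm: 7^(log2(128)) = 7^7 = 823543 multiplications
Difference: 405224 - 823543 = -418319 (Strassen uses MORE here due to padding overhead — for small or just-over-power-of-2 n, padding can outweigh the per-level savings)

Standard: 405224 multiplications (74^3). Strassen: 823543 multiplications (7^7, after padding to 128x128). Strassen reduces 8 recursive multiplications to 7 at each level.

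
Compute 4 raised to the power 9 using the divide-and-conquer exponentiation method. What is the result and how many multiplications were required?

Computing 4^9 by squaring (build up from 4^1; each line after the first costs one multiplication):

4^1 = 4
4^2 = (4^1)^2 = 4^2 = 16
4^4 = (4^2)^2 = 16^2 = 256
4^8 = (4^4)^2 = 256^2 = 65536
4^9 = 4 * 4^8 = 4 * 65536 = 262144

Result: 262144
Multiplications needed: 4 (4 lines after 4^1)

4^9 = 262144. Using exponentiation by squaring, this requires 4 multiplications. The key idea: if the exponent is even, square the half-power; if odd, multiply by the base once.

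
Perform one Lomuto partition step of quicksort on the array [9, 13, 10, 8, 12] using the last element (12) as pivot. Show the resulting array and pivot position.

Lomuto partition with pivot = 12:

Initial array: [9, 13, 10, 8, 12]

arr[0]=9 <= 12: swap with position 0, array becomes [9, 13, 10, 8, 12]
arr[1]=13 > 12: no swap
arr[2]=10 <= 12: swap with position 1, array becomes [9, 10, 13, 8, 12]
arr[3]=8 <= 12: swap with position 2, array becomes [9, 10, 8, 13, 12]

Place pivot at position 3: [9, 10, 8, 12, 13]
Pivot position: 3

After partitioning with pivot 12, the array becomes [9, 10, 8, 12, 13]. The pivot is placed at index 3. All elements to the left of the pivot are <= 12, and all elements to the right are > 12.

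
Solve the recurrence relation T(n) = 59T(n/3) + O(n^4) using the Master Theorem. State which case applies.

Master Theorem for T(n) = 59T(n/3) + O(n^4):

a = 59, b = 3, c = 4
log_b(a) = log_3(59) = 3.7115

Case 3: c = 4 > log_3(59) = 3.7115
T(n) = O(n^4) = O(n^4)

For T(n) = 59T(n/3) + O(n^4): log_3(59) = 3.7115. This is Case 3 of the Master Theorem (c > log_b(a), work dominated by root), giving O(n^4).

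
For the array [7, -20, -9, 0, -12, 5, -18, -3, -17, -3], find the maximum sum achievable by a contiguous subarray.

Using Kadane's algorithm on [7, -20, -9, 0, -12, 5, -18, -3, -17, -3]:

Scanning through the array:
Position 1 (value -20): max_ending_here = -13, max_so_far = 7
Position 2 (value -9): max_ending_here = -9, max_so_far = 7
Position 3 (value 0): max_ending_here = 0, max_so_far = 7
Position 4 (value -12): max_ending_here = -12, max_so_far = 7
Position 5 (value 5): max_ending_here = 5, max_so_far = 7
Position 6 (value -18): max_ending_here = -13, max_so_far = 7
Position 7 (value -3): max_ending_here = -3, max_so_far = 7
Position 8 (value -17): max_ending_here = -17, max_so_far = 7
Position 9 (value -3): max_ending_here = -3, max_so_far = 7

Maximum subarray: [7]
Maximum sum: 7

The maximum subarray is [7] with sum 7. This subarray runs from index 0 to index 0.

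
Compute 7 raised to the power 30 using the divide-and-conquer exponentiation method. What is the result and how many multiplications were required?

Computing 7^30 by squaring (build up from 7^1; each line after the first costs one multiplication):

7^1 = 7
7^2 = (7^1)^2 = 7^2 = 49
7^3 = 7 * 7^2 = 7 * 49 = 343
7^6 = (7^3)^2 = 343^2 = 117649
7^7 = 7 * 7^6 = 7 * 117649 = 823543
7^14 = (7^7)^2 = 823543^2 = 678223072849
7^15 = 7 * 7^14 = 7 * 678223072849 = 4747561509943
7^30 = (7^15)^2 = 4747561509943^2 = 22539340290692258087863249

Result: 22539340290692258087863249
Multiplications needed: 7 (7 lines after 7^1)

7^30 = 22539340290692258087863249. Using exponentiation by squaring, this requires 7 multiplications. The key idea: if the exponent is even, square the half-power; if odd, multiply by the base once.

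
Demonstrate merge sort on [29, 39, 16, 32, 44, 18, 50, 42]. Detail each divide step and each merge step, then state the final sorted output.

Merge sort trace:

Split: [29, 39, 16, 32, 44, 18, 50, 42] -> [29, 39, 16, 32] and [44, 18, 50, 42]
  Split: [29, 39, 16, 32] -> [29, 39] and [16, 32]
    Split: [29, 39] -> [29] and [39]
    Merge: [29] + [39] -> [29, 39]
    Split: [16, 32] -> [16] and [32]
    Merge: [16] + [32] -> [16, 32]
  Merge: [29, 39] + [16, 32] -> [16, 29, 32, 39]
  Split: [44, 18, 50, 42] -> [44, 18] and [50, 42]
    Split: [44, 18] -> [44] and [18]
    Merge: [44] + [18] -> [18, 44]
    Split: [50, 42] -> [50] and [42]
    Merge: [50] + [42] -> [42, 50]
  Merge: [18, 44] + [42, 50] -> [18, 42, 44, 50]
Merge: [16, 29, 32, 39] + [18, 42, 44, 50] -> [16, 18, 29, 32, 39, 42, 44, 50]

Final sorted array: [16, 18, 29, 32, 39, 42, 44, 50]

The merge sort proceeds by recursively splitting the array and merging sorted halves.
After all merges, the sorted array is [16, 18, 29, 32, 39, 42, 44, 50].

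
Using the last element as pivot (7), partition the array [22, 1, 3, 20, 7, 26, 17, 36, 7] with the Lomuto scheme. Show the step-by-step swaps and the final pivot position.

Lomuto partition with pivot = 7:

Initial array: [22, 1, 3, 20, 7, 26, 17, 36, 7]

arr[0]=22 > 7: no swap
arr[1]=1 <= 7: swap with position 0, array becomes [1, 22, 3, 20, 7, 26, 17, 36, 7]
arr[2]=3 <= 7: swap with position 1, array becomes [1, 3, 22, 20, 7, 26, 17, 36, 7]
arr[3]=20 > 7: no swap
arr[4]=7 <= 7: swap with position 2, array becomes [1, 3, 7, 20, 22, 26, 17, 36, 7]
arr[5]=26 > 7: no swap
arr[6]=17 > 7: no swap
arr[7]=36 > 7: no swap

Place pivot at position 3: [1, 3, 7, 7, 22, 26, 17, 36, 20]
Pivot position: 3

After partitioning with pivot 7, the array becomes [1, 3, 7, 7, 22, 26, 17, 36, 20]. The pivot is placed at index 3. All elements to the left of the pivot are <= 7, and all elements to the right are > 7.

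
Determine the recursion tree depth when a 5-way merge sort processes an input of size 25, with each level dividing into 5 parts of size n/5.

For divide and conquer with division factor 5:

Problem sizes at each level:
Level 0: 25
Level 1: 5
Level 2: 1

The root is level 0 and the size-1 base case is level 2 (the tree spans levels 0 through 2, i.e. 3 levels counting the root), so the depth is the number of divisions: log_5(25) = 2

The recursion tree depth is log_5(25) = 2. At each level, the problem size is divided by 5, so it takes 2 divisions to reduce to a base case of size 1. The algorithm makes 5 recursive calls at each level.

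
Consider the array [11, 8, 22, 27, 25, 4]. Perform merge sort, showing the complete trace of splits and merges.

Merge sort trace:

Split: [11, 8, 22, 27, 25, 4] -> [11, 8, 22] and [27, 25, 4]
  Split: [11, 8, 22] -> [11] and [8, 22]
    Split: [8, 22] -> [8] and [22]
    Merge: [8] + [22] -> [8, 22]
  Merge: [11] + [8, 22] -> [8, 11, 22]
  Split: [27, 25, 4] -> [27] and [25, 4]
    Split: [25, 4] -> [25] and [4]
    Merge: [25] + [4] -> [4, 25]
  Merge: [27] + [4, 25] -> [4, 25, 27]
Merge: [8, 11, 22] + [4, 25, 27] -> [4, 8, 11, 22, 25, 27]

Final sorted array: [4, 8, 11, 22, 25, 27]

The merge sort proceeds by recursively splitting the array and merging sorted halves.
After all merges, the sorted array is [4, 8, 11, 22, 25, 27].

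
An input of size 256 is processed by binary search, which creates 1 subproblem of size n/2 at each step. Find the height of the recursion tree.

For divide and conquer with division factor 2:

Problem sizes at each level:
Level 0: 256
Level 1: 128
Level 2: 64
Level 3: 32
Level 4: 16
Level 5: 8
Level 6: 4
Level 7: 2
Level 8: 1

The root is level 0 and the size-1 base case is level 8 (the tree spans levels 0 through 8, i.e. 9 levels counting the root), so the depth is the number of divisions: log_2(256) = 8

The recursion tree depth is log_2(256) = 8. At each level, the problem size is divided by 2, so it takes 8 divisions to reduce to a base case of size 1. The algorithm makes 1 recursive call at each level.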